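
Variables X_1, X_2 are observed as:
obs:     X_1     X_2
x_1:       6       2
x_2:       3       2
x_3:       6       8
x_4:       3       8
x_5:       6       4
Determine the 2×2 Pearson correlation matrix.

Step 1 — column means:
  mean(X_1) = (6 + 3 + 6 + 3 + 6) / 5 = 24/5 = 4.8
  mean(X_2) = (2 + 2 + 8 + 8 + 4) / 5 = 24/5 = 4.8

Step 2 — sample variances and covariances s[i,j] = (1/(n-1)) · Σ_k (x_{k,i} - mean_i) · (x_{k,j} - mean_j), with n-1 = 4:
  s[X_1,X_1] = ((1.2)·(1.2) + (-1.8)·(-1.8) + (1.2)·(1.2) + (-1.8)·(-1.8) + (1.2)·(1.2)) / 4 = 10.8/4 = 2.7
  s[X_1,X_2] = ((1.2)·(-2.8) + (-1.8)·(-2.8) + (1.2)·(3.2) + (-1.8)·(3.2) + (1.2)·(-0.8)) / 4 = -1.2/4 = -0.3
  s[X_2,X_2] = ((-2.8)·(-2.8) + (-2.8)·(-2.8) + (3.2)·(3.2) + (3.2)·(3.2) + (-0.8)·(-0.8)) / 4 = 36.8/4 = 9.2
  Sample standard deviations s_i = √(s[i,i]):
  s(X_1) = √(2.7) = 1.6432
  s(X_2) = √(9.2) = 3.0332

Step 3 — r_{ij} = s_{ij} / (s_i · s_j):
  r[X_1,X_1] = 1 (diagonal).
  r[X_1,X_2] = -0.3 / (1.6432 · 3.0332) = -0.3 / 4.984 = -0.0602
  r[X_2,X_2] = 1 (diagonal).

R is symmetric with unit diagonal. Assembling:

R = [[1, -0.0602],
 [-0.0602, 1]]


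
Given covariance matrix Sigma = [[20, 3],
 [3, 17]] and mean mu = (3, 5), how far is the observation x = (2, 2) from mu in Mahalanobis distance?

Step 1 — centre the observation: (x - mu) = (-1, -3).

Step 2 — invert Sigma. det(Sigma) = 20·17 - (3)² = 331.
  Sigma^{-1} = (1/det) · [[d, -b], [-b, a]] = [[0.0514, -0.0091],
 [-0.0091, 0.0604]].

Step 3 — form the quadratic (x - mu)^T · Sigma^{-1} · (x - mu):
  Sigma^{-1} · (x - mu) = (-0.0242, -0.1722).
  (x - mu)^T · [Sigma^{-1} · (x - mu)] = (-1)·(-0.0242) + (-3)·(-0.1722) = 0.5408.

Step 4 — take square root: d = √(0.5408) ≈ 0.7354.

d(x, mu) = √(0.5408) ≈ 0.7354


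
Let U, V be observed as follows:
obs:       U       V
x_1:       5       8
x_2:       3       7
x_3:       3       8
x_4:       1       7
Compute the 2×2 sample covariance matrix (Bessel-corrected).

Step 1 — column means:
  mean(U) = (5 + 3 + 3 + 1) / 4 = 12/4 = 3
  mean(V) = (8 + 7 + 8 + 7) / 4 = 30/4 = 7.5

Step 2 — sample covariance S[i,j] = (1/(n-1)) · Σ_k (x_{k,i} - mean_i) · (x_{k,j} - mean_j), with n-1 = 3.
  S[U,U] = ((2)·(2) + (0)·(0) + (0)·(0) + (-2)·(-2)) / 3 = 8/3 = 2.6667
  S[U,V] = ((2)·(0.5) + (0)·(-0.5) + (0)·(0.5) + (-2)·(-0.5)) / 3 = 2/3 = 0.6667
  S[V,V] = ((0.5)·(0.5) + (-0.5)·(-0.5) + (0.5)·(0.5) + (-0.5)·(-0.5)) / 3 = 1/3 = 0.3333

S is symmetric (S[j,i] = S[i,j]). Assembling:

S = [[2.6667, 0.6667],
 [0.6667, 0.3333]]


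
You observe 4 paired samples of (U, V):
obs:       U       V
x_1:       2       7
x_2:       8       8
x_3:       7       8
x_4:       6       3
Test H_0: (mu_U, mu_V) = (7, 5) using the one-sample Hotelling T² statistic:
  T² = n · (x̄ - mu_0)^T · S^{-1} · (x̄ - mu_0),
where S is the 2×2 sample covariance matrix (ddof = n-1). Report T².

Step 1 — sample mean vector:
  mean(U) = (2 + 8 + 7 + 6) / 4 = 23/4 = 5.75
  mean(V) = (7 + 8 + 8 + 3) / 4 = 26/4 = 6.5
  x̄ = (5.75, 6.5),  deviation x̄ - mu_0 = (5.75, 6.5) - (7, 5) = (-1.25, 1.5).

Step 2 — sample covariance matrix, S[i,j] = (1/(n-1)) · Σ_k (x_{k,i} - mean_i) · (x_{k,j} - mean_j), divisor n-1 = 3:
  S[U,U] = ((-3.75)·(-3.75) + (2.25)·(2.25) + (1.25)·(1.25) + (0.25)·(0.25)) / 3 = 20.75/3 = 6.9167
  S[U,V] = ((-3.75)·(0.5) + (2.25)·(1.5) + (1.25)·(1.5) + (0.25)·(-3.5)) / 3 = 2.5/3 = 0.8333
  S[V,V] = ((0.5)·(0.5) + (1.5)·(1.5) + (1.5)·(1.5) + (-3.5)·(-3.5)) / 3 = 17/3 = 5.6667
  S = [[6.9167, 0.8333],
 [0.8333, 5.6667]].

Step 3 — invert S. det(S) = 6.9167·5.6667 - (0.8333)² = 38.5.
  S^{-1} = (1/det) · [[d, -b], [-b, a]] = [[0.1472, -0.0216],
 [-0.0216, 0.1797]].

Step 4 — quadratic form (x̄ - mu_0)^T · S^{-1} · (x̄ - mu_0):
  S^{-1} · (x̄ - mu_0) = (-0.2165, 0.2965),
  (x̄ - mu_0)^T · [...] = (-1.25)·(-0.2165) + (1.5)·(0.2965) = 0.7154.

Step 5 — scale by n: T² = 4 · 0.7154 = 2.8615.

T² ≈ 2.8615


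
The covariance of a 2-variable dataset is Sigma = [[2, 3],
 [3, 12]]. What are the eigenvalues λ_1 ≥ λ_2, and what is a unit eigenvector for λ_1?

Step 1 — characteristic polynomial of 2×2 Sigma:
  det(Sigma - λI) = λ² - trace · λ + det = 0.
  trace = 2 + 12 = 14, det = 2·12 - (3)² = 15.
Step 2 — discriminant:
  Δ = trace² - 4·det = 196 - 60 = 136.
Step 3 — eigenvalues:
  λ = (trace ± √Δ)/2 = (14 ± 11.6619)/2,
  λ_1 = 12.831,  λ_2 = 1.169.

Step 4 — unit eigenvector for λ_1: solve (Sigma - λ_1 I)v = 0. First row:
  (2 - 12.831)·v_x + (3)·v_y = 0, i.e. (-10.831)·v_x + (3)·v_y = 0,
  so v ∝ (b, λ_1 - a) = (3, 10.831) = u.
  ||u|| = √((3)² + (10.831)²) = √(126.3095) ≈ 11.2388,
  v_1 = u/||u|| ≈ (0.2669, 0.9637) (||v_1|| = 1).

λ_1 = 12.831,  λ_2 = 1.169;  v_1 ≈ (0.2669, 0.9637)


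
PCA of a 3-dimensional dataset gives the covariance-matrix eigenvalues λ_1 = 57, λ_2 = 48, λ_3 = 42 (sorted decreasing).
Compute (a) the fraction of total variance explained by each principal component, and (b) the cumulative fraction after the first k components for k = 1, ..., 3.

Step 1 — total variance = trace(Sigma) = Σ λ_i = 57 + 48 + 42 = 147.

Step 2 — fraction explained by component i = λ_i / Σ λ:
  PC1: 57/147 = 0.3878
  PC2: 48/147 = 0.3265
  PC3: 42/147 = 0.2857

Step 3 — cumulative fraction after k components = (λ_1 + ... + λ_k) / Σ λ:
  k = 1: 57/147 = 0.3878
  k = 2: (57 + 48)/147 = 105/147 = 0.7143
  k = 3: (57 + 48 + 42)/147 = 147/147 = 1

Summary (fraction, with percent):

explained: PC1 0.3878 (38.78%), PC2 0.3265 (32.65%), PC3 0.2857 (28.57%);  cumulative: 0.3878, 0.7143, 1


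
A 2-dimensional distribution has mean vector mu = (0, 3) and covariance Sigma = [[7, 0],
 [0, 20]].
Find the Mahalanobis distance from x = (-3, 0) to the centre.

Step 1 — centre the observation: (x - mu) = (-3, -3).

Step 2 — invert Sigma. det(Sigma) = 7·20 - (0)² = 140.
  Sigma^{-1} = (1/det) · [[d, -b], [-b, a]] = [[0.1429, 0],
 [0, 0.05]].

Step 3 — form the quadratic (x - mu)^T · Sigma^{-1} · (x - mu):
  Sigma^{-1} · (x - mu) = (-0.4286, -0.15).
  (x - mu)^T · [Sigma^{-1} · (x - mu)] = (-3)·(-0.4286) + (-3)·(-0.15) = 1.7357.

Step 4 — take square root: d = √(1.7357) ≈ 1.3175.

d(x, mu) = √(1.7357) ≈ 1.3175


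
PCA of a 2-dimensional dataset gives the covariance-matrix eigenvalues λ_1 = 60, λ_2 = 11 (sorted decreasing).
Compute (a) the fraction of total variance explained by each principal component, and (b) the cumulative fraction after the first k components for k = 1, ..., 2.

Step 1 — total variance = trace(Sigma) = Σ λ_i = 60 + 11 = 71.

Step 2 — fraction explained by component i = λ_i / Σ λ:
  PC1: 60/71 = 0.8451
  PC2: 11/71 = 0.1549

Step 3 — cumulative fraction after k components = (λ_1 + ... + λ_k) / Σ λ:
  k = 1: 60/71 = 0.8451
  k = 2: (60 + 11)/71 = 71/71 = 1

Summary (fraction, with percent):

explained: PC1 0.8451 (84.51%), PC2 0.1549 (15.49%);  cumulative: 0.8451, 1


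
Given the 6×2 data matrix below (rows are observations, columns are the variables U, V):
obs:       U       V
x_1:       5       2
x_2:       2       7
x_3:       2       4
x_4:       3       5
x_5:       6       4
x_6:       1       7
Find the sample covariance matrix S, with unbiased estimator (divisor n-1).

Step 1 — column means:
  mean(U) = (5 + 2 + 2 + 3 + 6 + 1) / 6 = 19/6 = 3.1667
  mean(V) = (2 + 7 + 4 + 5 + 4 + 7) / 6 = 29/6 = 4.8333

Step 2 — sample covariance S[i,j] = (1/(n-1)) · Σ_k (x_{k,i} - mean_i) · (x_{k,j} - mean_j), with n-1 = 5.
  S[U,U] = ((1.8333)·(1.8333) + (-1.1667)·(-1.1667) + (-1.1667)·(-1.1667) + (-0.1667)·(-0.1667) + (2.8333)·(2.8333) + (-2.1667)·(-2.1667)) / 5 = 18.8333/5 = 3.7667
  S[U,V] = ((1.8333)·(-2.8333) + (-1.1667)·(2.1667) + (-1.1667)·(-0.8333) + (-0.1667)·(0.1667) + (2.8333)·(-0.8333) + (-2.1667)·(2.1667)) / 5 = -13.8333/5 = -2.7667
  S[V,V] = ((-2.8333)·(-2.8333) + (2.1667)·(2.1667) + (-0.8333)·(-0.8333) + (0.1667)·(0.1667) + (-0.8333)·(-0.8333) + (2.1667)·(2.1667)) / 5 = 18.8333/5 = 3.7667

S is symmetric (S[j,i] = S[i,j]). Assembling:

S = [[3.7667, -2.7667],
 [-2.7667, 3.7667]]


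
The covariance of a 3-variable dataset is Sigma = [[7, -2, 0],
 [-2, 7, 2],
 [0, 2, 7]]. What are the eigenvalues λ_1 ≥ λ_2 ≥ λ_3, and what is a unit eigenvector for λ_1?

Step 1 — characteristic polynomial p(λ) = det(λI - Sigma) = λ³ - tr·λ² + c_1·λ - det, where tr = trace, c_1 = sum of the principal 2×2 minors, det = det(Sigma):
  tr = 7 + 7 + 7 = 21,
  c_1 = (7·7 - (-2)²) + (7·7 - (0)²) + (7·7 - (2)²) = 45 + 49 + 45 = 139,
  det = 7·(7·7 - (2)²) - (-2)·((-2)·7 - (2)·(0)) + (0)·((-2)·(2) - 7·(0)) = 7·(45) - (-2)·(-14) + (0)·(-4) = 287.
  So p(λ) = λ³ - 21λ² + 139λ - 287.
Step 2 — look for an integer root (rational root theorem: any rational root is an integer divisor of 287). Testing λ = 7:
  p(7) = 343 - 1029 + 973 - 287 = 0  ✓
  Dividing out (λ - 7): p(λ) = (λ - 7)(λ² - 14λ + 41).
Step 3 — remaining eigenvalues from the quadratic λ² - 14λ + 41 = 0:
  Δ = 14² - 4·41 = 196 - 164 = 32,  λ = (14 ± √32)/2 = (14 ± 5.6569)/2 ≈ 9.8284 or 4.1716.
  Sorted: λ_1 = 9.8284,  λ_2 = 7,  λ_3 = 4.1716  (check: sum = 21 = tr ✓).

Step 4 — unit eigenvector for λ_1 ≈ 9.8284: v spans the null space of (Sigma - λ_1 I), whose rows are
  r_1 = (-2.8284, -2, 0),  r_2 = (-2, -2.8284, 2),  r_3 = (0, 2, -2.8284).
  v is orthogonal to every row, so take v ∝ r_1 × r_2 = ((-2)·(2) - (0)·(-2.8284), (0)·(-2) - (-2.8284)·(2), (-2.8284)·(-2.8284) - (-2)·(-2)) ≈ (-4, 5.6569, 4).
  Rescale (multiply by -1 so the first nonzero entry is positive): u = (4, -5.6569, -4).
  ||u|| = √((4)² + (-5.6569)² + (-4)²) = √(64) ≈ 8,  v_1 = u/||u|| ≈ (0.5, -0.7071, -0.5) (||v_1|| = 1).

λ_1 = 9.8284,  λ_2 = 7,  λ_3 = 4.1716;  v_1 ≈ (0.5, -0.7071, -0.5)


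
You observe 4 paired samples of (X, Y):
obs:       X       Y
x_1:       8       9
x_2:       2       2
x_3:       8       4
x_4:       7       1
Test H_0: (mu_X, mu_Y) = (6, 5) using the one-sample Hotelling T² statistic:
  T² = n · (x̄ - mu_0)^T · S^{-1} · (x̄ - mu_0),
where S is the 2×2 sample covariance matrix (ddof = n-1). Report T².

Step 1 — sample mean vector:
  mean(X) = (8 + 2 + 8 + 7) / 4 = 25/4 = 6.25
  mean(Y) = (9 + 2 + 4 + 1) / 4 = 16/4 = 4
  x̄ = (6.25, 4),  deviation x̄ - mu_0 = (6.25, 4) - (6, 5) = (0.25, -1).

Step 2 — sample covariance matrix, S[i,j] = (1/(n-1)) · Σ_k (x_{k,i} - mean_i) · (x_{k,j} - mean_j), divisor n-1 = 3:
  S[X,X] = ((1.75)·(1.75) + (-4.25)·(-4.25) + (1.75)·(1.75) + (0.75)·(0.75)) / 3 = 24.75/3 = 8.25
  S[X,Y] = ((1.75)·(5) + (-4.25)·(-2) + (1.75)·(0) + (0.75)·(-3)) / 3 = 15/3 = 5
  S[Y,Y] = ((5)·(5) + (-2)·(-2) + (0)·(0) + (-3)·(-3)) / 3 = 38/3 = 12.6667
  S = [[8.25, 5],
 [5, 12.6667]].

Step 3 — invert S. det(S) = 8.25·12.6667 - (5)² = 79.5.
  S^{-1} = (1/det) · [[d, -b], [-b, a]] = [[0.1593, -0.0629],
 [-0.0629, 0.1038]].

Step 4 — quadratic form (x̄ - mu_0)^T · S^{-1} · (x̄ - mu_0):
  S^{-1} · (x̄ - mu_0) = (0.1027, -0.1195),
  (x̄ - mu_0)^T · [...] = (0.25)·(0.1027) + (-1)·(-0.1195) = 0.1452.

Step 5 — scale by n: T² = 4 · 0.1452 = 0.5807.

T² ≈ 0.5807


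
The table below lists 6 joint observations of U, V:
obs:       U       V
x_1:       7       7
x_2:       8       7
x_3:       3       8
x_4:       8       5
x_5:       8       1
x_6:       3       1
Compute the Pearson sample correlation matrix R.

Step 1 — column means:
  mean(U) = (7 + 8 + 3 + 8 + 8 + 3) / 6 = 37/6 = 6.1667
  mean(V) = (7 + 7 + 8 + 5 + 1 + 1) / 6 = 29/6 = 4.8333

Step 2 — sample variances and covariances s[i,j] = (1/(n-1)) · Σ_k (x_{k,i} - mean_i) · (x_{k,j} - mean_j), with n-1 = 5:
  s[U,U] = ((0.8333)·(0.8333) + (1.8333)·(1.8333) + (-3.1667)·(-3.1667) + (1.8333)·(1.8333) + (1.8333)·(1.8333) + (-3.1667)·(-3.1667)) / 5 = 30.8333/5 = 6.1667
  s[U,V] = ((0.8333)·(2.1667) + (1.8333)·(2.1667) + (-3.1667)·(3.1667) + (1.8333)·(0.1667) + (1.8333)·(-3.8333) + (-3.1667)·(-3.8333)) / 5 = 1.1667/5 = 0.2333
  s[V,V] = ((2.1667)·(2.1667) + (2.1667)·(2.1667) + (3.1667)·(3.1667) + (0.1667)·(0.1667) + (-3.8333)·(-3.8333) + (-3.8333)·(-3.8333)) / 5 = 48.8333/5 = 9.7667
  Sample standard deviations s_i = √(s[i,i]):
  s(U) = √(6.1667) = 2.4833
  s(V) = √(9.7667) = 3.1252

Step 3 — r_{ij} = s_{ij} / (s_i · s_j):
  r[U,U] = 1 (diagonal).
  r[U,V] = 0.2333 / (2.4833 · 3.1252) = 0.2333 / 7.7607 = 0.0301
  r[V,V] = 1 (diagonal).

R is symmetric with unit diagonal. Assembling:

R = [[1, 0.0301],
 [0.0301, 1]]


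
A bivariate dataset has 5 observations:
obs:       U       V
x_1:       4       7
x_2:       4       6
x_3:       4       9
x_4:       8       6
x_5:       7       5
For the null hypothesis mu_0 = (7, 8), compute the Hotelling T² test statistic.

Step 1 — sample mean vector:
  mean(U) = (4 + 4 + 4 + 8 + 7) / 5 = 27/5 = 5.4
  mean(V) = (7 + 6 + 9 + 6 + 5) / 5 = 33/5 = 6.6
  x̄ = (5.4, 6.6),  deviation x̄ - mu_0 = (5.4, 6.6) - (7, 8) = (-1.6, -1.4).

Step 2 — sample covariance matrix, S[i,j] = (1/(n-1)) · Σ_k (x_{k,i} - mean_i) · (x_{k,j} - mean_j), divisor n-1 = 4:
  S[U,U] = ((-1.4)·(-1.4) + (-1.4)·(-1.4) + (-1.4)·(-1.4) + (2.6)·(2.6) + (1.6)·(1.6)) / 4 = 15.2/4 = 3.8
  S[U,V] = ((-1.4)·(0.4) + (-1.4)·(-0.6) + (-1.4)·(2.4) + (2.6)·(-0.6) + (1.6)·(-1.6)) / 4 = -7.2/4 = -1.8
  S[V,V] = ((0.4)·(0.4) + (-0.6)·(-0.6) + (2.4)·(2.4) + (-0.6)·(-0.6) + (-1.6)·(-1.6)) / 4 = 9.2/4 = 2.3
  S = [[3.8, -1.8],
 [-1.8, 2.3]].

Step 3 — invert S. det(S) = 3.8·2.3 - (-1.8)² = 5.5.
  S^{-1} = (1/det) · [[d, -b], [-b, a]] = [[0.4182, 0.3273],
 [0.3273, 0.6909]].

Step 4 — quadratic form (x̄ - mu_0)^T · S^{-1} · (x̄ - mu_0):
  S^{-1} · (x̄ - mu_0) = (-1.1273, -1.4909),
  (x̄ - mu_0)^T · [...] = (-1.6)·(-1.1273) + (-1.4)·(-1.4909) = 3.8909.

Step 5 — scale by n: T² = 5 · 3.8909 = 19.4545.

T² ≈ 19.4545


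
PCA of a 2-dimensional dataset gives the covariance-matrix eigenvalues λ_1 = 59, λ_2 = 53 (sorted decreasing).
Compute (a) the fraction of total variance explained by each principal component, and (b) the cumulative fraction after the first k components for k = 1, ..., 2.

Step 1 — total variance = trace(Sigma) = Σ λ_i = 59 + 53 = 112.

Step 2 — fraction explained by component i = λ_i / Σ λ:
  PC1: 59/112 = 0.5268
  PC2: 53/112 = 0.4732

Step 3 — cumulative fraction after k components = (λ_1 + ... + λ_k) / Σ λ:
  k = 1: 59/112 = 0.5268
  k = 2: (59 + 53)/112 = 112/112 = 1

Summary (fraction, with percent):

explained: PC1 0.5268 (52.68%), PC2 0.4732 (47.32%);  cumulative: 0.5268, 1


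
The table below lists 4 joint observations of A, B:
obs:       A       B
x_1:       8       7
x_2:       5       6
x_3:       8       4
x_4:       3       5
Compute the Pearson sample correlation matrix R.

Step 1 — column means:
  mean(A) = (8 + 5 + 8 + 3) / 4 = 24/4 = 6
  mean(B) = (7 + 6 + 4 + 5) / 4 = 22/4 = 5.5

Step 2 — sample variances and covariances s[i,j] = (1/(n-1)) · Σ_k (x_{k,i} - mean_i) · (x_{k,j} - mean_j), with n-1 = 3:
  s[A,A] = ((2)·(2) + (-1)·(-1) + (2)·(2) + (-3)·(-3)) / 3 = 18/3 = 6
  s[A,B] = ((2)·(1.5) + (-1)·(0.5) + (2)·(-1.5) + (-3)·(-0.5)) / 3 = 1/3 = 0.3333
  s[B,B] = ((1.5)·(1.5) + (0.5)·(0.5) + (-1.5)·(-1.5) + (-0.5)·(-0.5)) / 3 = 5/3 = 1.6667
  Sample standard deviations s_i = √(s[i,i]):
  s(A) = √(6) = 2.4495
  s(B) = √(1.6667) = 1.291

Step 3 — r_{ij} = s_{ij} / (s_i · s_j):
  r[A,A] = 1 (diagonal).
  r[A,B] = 0.3333 / (2.4495 · 1.291) = 0.3333 / 3.1623 = 0.1054
  r[B,B] = 1 (diagonal).

R is symmetric with unit diagonal. Assembling:

R = [[1, 0.1054],
 [0.1054, 1]]


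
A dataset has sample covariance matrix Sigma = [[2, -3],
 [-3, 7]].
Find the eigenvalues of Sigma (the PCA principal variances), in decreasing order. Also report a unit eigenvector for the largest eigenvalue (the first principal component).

Step 1 — characteristic polynomial of 2×2 Sigma:
  det(Sigma - λI) = λ² - trace · λ + det = 0.
  trace = 2 + 7 = 9, det = 2·7 - (-3)² = 5.
Step 2 — discriminant:
  Δ = trace² - 4·det = 81 - 20 = 61.
Step 3 — eigenvalues:
  λ = (trace ± √Δ)/2 = (9 ± 7.8102)/2,
  λ_1 = 8.4051,  λ_2 = 0.5949.

Step 4 — unit eigenvector for λ_1: solve (Sigma - λ_1 I)v = 0. First row:
  (2 - 8.4051)·v_x + (-3)·v_y = 0, i.e. (-6.4051)·v_x + (-3)·v_y = 0,
  so v ∝ (b, λ_1 - a) = (-3, 6.4051); multiply by -1 so the first entry is positive: u = (3, -6.4051).
  ||u|| = √((3)² + (-6.4051)²) = √(50.0256) ≈ 7.0729,
  v_1 = u/||u|| ≈ (0.4242, -0.9056) (||v_1|| = 1).

λ_1 = 8.4051,  λ_2 = 0.5949;  v_1 ≈ (0.4242, -0.9056)


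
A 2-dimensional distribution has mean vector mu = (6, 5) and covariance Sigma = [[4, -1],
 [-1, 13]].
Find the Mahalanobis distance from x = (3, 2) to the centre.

Step 1 — centre the observation: (x - mu) = (-3, -3).

Step 2 — invert Sigma. det(Sigma) = 4·13 - (-1)² = 51.
  Sigma^{-1} = (1/det) · [[d, -b], [-b, a]] = [[0.2549, 0.0196],
 [0.0196, 0.0784]].

Step 3 — form the quadratic (x - mu)^T · Sigma^{-1} · (x - mu):
  Sigma^{-1} · (x - mu) = (-0.8235, -0.2941).
  (x - mu)^T · [Sigma^{-1} · (x - mu)] = (-3)·(-0.8235) + (-3)·(-0.2941) = 3.3529.

Step 4 — take square root: d = √(3.3529) ≈ 1.8311.

d(x, mu) = √(3.3529) ≈ 1.8311


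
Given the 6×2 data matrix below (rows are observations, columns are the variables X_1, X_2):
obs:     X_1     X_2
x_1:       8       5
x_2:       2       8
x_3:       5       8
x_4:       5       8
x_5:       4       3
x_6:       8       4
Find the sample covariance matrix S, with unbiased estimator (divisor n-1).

Step 1 — column means:
  mean(X_1) = (8 + 2 + 5 + 5 + 4 + 8) / 6 = 32/6 = 5.3333
  mean(X_2) = (5 + 8 + 8 + 8 + 3 + 4) / 6 = 36/6 = 6

Step 2 — sample covariance S[i,j] = (1/(n-1)) · Σ_k (x_{k,i} - mean_i) · (x_{k,j} - mean_j), with n-1 = 5.
  S[X_1,X_1] = ((2.6667)·(2.6667) + (-3.3333)·(-3.3333) + (-0.3333)·(-0.3333) + (-0.3333)·(-0.3333) + (-1.3333)·(-1.3333) + (2.6667)·(2.6667)) / 5 = 27.3333/5 = 5.4667
  S[X_1,X_2] = ((2.6667)·(-1) + (-3.3333)·(2) + (-0.3333)·(2) + (-0.3333)·(2) + (-1.3333)·(-3) + (2.6667)·(-2)) / 5 = -12/5 = -2.4
  S[X_2,X_2] = ((-1)·(-1) + (2)·(2) + (2)·(2) + (2)·(2) + (-3)·(-3) + (-2)·(-2)) / 5 = 26/5 = 5.2

S is symmetric (S[j,i] = S[i,j]). Assembling:

S = [[5.4667, -2.4],
 [-2.4, 5.2]]


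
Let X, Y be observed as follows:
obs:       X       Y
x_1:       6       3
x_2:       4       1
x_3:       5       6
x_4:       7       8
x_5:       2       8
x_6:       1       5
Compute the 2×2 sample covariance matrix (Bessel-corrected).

Step 1 — column means:
  mean(X) = (6 + 4 + 5 + 7 + 2 + 1) / 6 = 25/6 = 4.1667
  mean(Y) = (3 + 1 + 6 + 8 + 8 + 5) / 6 = 31/6 = 5.1667

Step 2 — sample covariance S[i,j] = (1/(n-1)) · Σ_k (x_{k,i} - mean_i) · (x_{k,j} - mean_j), with n-1 = 5.
  S[X,X] = ((1.8333)·(1.8333) + (-0.1667)·(-0.1667) + (0.8333)·(0.8333) + (2.8333)·(2.8333) + (-2.1667)·(-2.1667) + (-3.1667)·(-3.1667)) / 5 = 26.8333/5 = 5.3667
  S[X,Y] = ((1.8333)·(-2.1667) + (-0.1667)·(-4.1667) + (0.8333)·(0.8333) + (2.8333)·(2.8333) + (-2.1667)·(2.8333) + (-3.1667)·(-0.1667)) / 5 = -0.1667/5 = -0.0333
  S[Y,Y] = ((-2.1667)·(-2.1667) + (-4.1667)·(-4.1667) + (0.8333)·(0.8333) + (2.8333)·(2.8333) + (2.8333)·(2.8333) + (-0.1667)·(-0.1667)) / 5 = 38.8333/5 = 7.7667

S is symmetric (S[j,i] = S[i,j]). Assembling:

S = [[5.3667, -0.0333],
 [-0.0333, 7.7667]]


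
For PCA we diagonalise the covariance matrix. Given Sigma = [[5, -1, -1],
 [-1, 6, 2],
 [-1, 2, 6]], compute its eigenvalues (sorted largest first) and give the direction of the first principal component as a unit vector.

Step 1 — characteristic polynomial p(λ) = det(λI - Sigma) = λ³ - tr·λ² + c_1·λ - det, where tr = trace, c_1 = sum of the principal 2×2 minors, det = det(Sigma):
  tr = 5 + 6 + 6 = 17,
  c_1 = (5·6 - (-1)²) + (5·6 - (-1)²) + (6·6 - (2)²) = 29 + 29 + 32 = 90,
  det = 5·(6·6 - (2)²) - (-1)·((-1)·6 - (2)·(-1)) + (-1)·((-1)·(2) - 6·(-1)) = 5·(32) - (-1)·(-4) + (-1)·(4) = 152.
  So p(λ) = λ³ - 17λ² + 90λ - 152.
Step 2 — look for an integer root (rational root theorem: any rational root is an integer divisor of 152). Testing λ = 4:
  p(4) = 64 - 272 + 360 - 152 = 0  ✓
  Dividing out (λ - 4): p(λ) = (λ - 4)(λ² - 13λ + 38).
Step 3 — remaining eigenvalues from the quadratic λ² - 13λ + 38 = 0:
  Δ = 13² - 4·38 = 169 - 152 = 17,  λ = (13 ± √17)/2 = (13 ± 4.1231)/2 ≈ 8.5616 or 4.4384.
  Sorted: λ_1 = 8.5616,  λ_2 = 4.4384,  λ_3 = 4  (check: sum = 17 = tr ✓).

Step 4 — unit eigenvector for λ_1 ≈ 8.5616: v spans the null space of (Sigma - λ_1 I), whose rows are
  r_1 = (-3.5616, -1, -1),  r_2 = (-1, -2.5616, 2),  r_3 = (-1, 2, -2.5616).
  v is orthogonal to every row, so take v ∝ r_1 × r_2 = ((-1)·(2) - (-1)·(-2.5616), (-1)·(-1) - (-3.5616)·(2), (-3.5616)·(-2.5616) - (-1)·(-1)) ≈ (-4.5616, 8.1231, 8.1231).
  Rescale (multiply by -1 so the first nonzero entry is positive): u = (4.5616, -8.1231, -8.1231).
  ||u|| = √((4.5616)² + (-8.1231)² + (-8.1231)²) = √(152.7775) ≈ 12.3603,  v_1 = u/||u|| ≈ (0.369, -0.6572, -0.6572) (||v_1|| = 1).

λ_1 = 8.5616,  λ_2 = 4.4384,  λ_3 = 4;  v_1 ≈ (0.369, -0.6572, -0.6572)


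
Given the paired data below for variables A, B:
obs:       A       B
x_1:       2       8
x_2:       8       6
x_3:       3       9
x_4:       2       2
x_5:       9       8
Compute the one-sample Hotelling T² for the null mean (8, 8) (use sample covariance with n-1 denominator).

Step 1 — sample mean vector:
  mean(A) = (2 + 8 + 3 + 2 + 9) / 5 = 24/5 = 4.8
  mean(B) = (8 + 6 + 9 + 2 + 8) / 5 = 33/5 = 6.6
  x̄ = (4.8, 6.6),  deviation x̄ - mu_0 = (4.8, 6.6) - (8, 8) = (-3.2, -1.4).

Step 2 — sample covariance matrix, S[i,j] = (1/(n-1)) · Σ_k (x_{k,i} - mean_i) · (x_{k,j} - mean_j), divisor n-1 = 4:
  S[A,A] = ((-2.8)·(-2.8) + (3.2)·(3.2) + (-1.8)·(-1.8) + (-2.8)·(-2.8) + (4.2)·(4.2)) / 4 = 46.8/4 = 11.7
  S[A,B] = ((-2.8)·(1.4) + (3.2)·(-0.6) + (-1.8)·(2.4) + (-2.8)·(-4.6) + (4.2)·(1.4)) / 4 = 8.6/4 = 2.15
  S[B,B] = ((1.4)·(1.4) + (-0.6)·(-0.6) + (2.4)·(2.4) + (-4.6)·(-4.6) + (1.4)·(1.4)) / 4 = 31.2/4 = 7.8
  S = [[11.7, 2.15],
 [2.15, 7.8]].

Step 3 — invert S. det(S) = 11.7·7.8 - (2.15)² = 86.6375.
  S^{-1} = (1/det) · [[d, -b], [-b, a]] = [[0.09, -0.0248],
 [-0.0248, 0.135]].

Step 4 — quadratic form (x̄ - mu_0)^T · S^{-1} · (x̄ - mu_0):
  S^{-1} · (x̄ - mu_0) = (-0.2534, -0.1097),
  (x̄ - mu_0)^T · [...] = (-3.2)·(-0.2534) + (-1.4)·(-0.1097) = 0.9642.

Step 5 — scale by n: T² = 5 · 0.9642 = 4.8212.

T² ≈ 4.8212


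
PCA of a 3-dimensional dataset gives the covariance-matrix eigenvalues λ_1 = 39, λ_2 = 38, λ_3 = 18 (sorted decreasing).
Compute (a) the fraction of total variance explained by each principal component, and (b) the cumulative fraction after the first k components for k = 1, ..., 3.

Step 1 — total variance = trace(Sigma) = Σ λ_i = 39 + 38 + 18 = 95.

Step 2 — fraction explained by component i = λ_i / Σ λ:
  PC1: 39/95 = 0.4105
  PC2: 38/95 = 0.4
  PC3: 18/95 = 0.1895

Step 3 — cumulative fraction after k components = (λ_1 + ... + λ_k) / Σ λ:
  k = 1: 39/95 = 0.4105
  k = 2: (39 + 38)/95 = 77/95 = 0.8105
  k = 3: (39 + 38 + 18)/95 = 95/95 = 1

Summary (fraction, with percent):

explained: PC1 0.4105 (41.05%), PC2 0.4 (40%), PC3 0.1895 (18.95%);  cumulative: 0.4105, 0.8105, 1


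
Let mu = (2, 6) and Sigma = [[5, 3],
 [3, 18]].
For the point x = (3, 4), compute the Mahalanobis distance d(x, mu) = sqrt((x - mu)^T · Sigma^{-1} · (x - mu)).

Step 1 — centre the observation: (x - mu) = (1, -2).

Step 2 — invert Sigma. det(Sigma) = 5·18 - (3)² = 81.
  Sigma^{-1} = (1/det) · [[d, -b], [-b, a]] = [[0.2222, -0.037],
 [-0.037, 0.0617]].

Step 3 — form the quadratic (x - mu)^T · Sigma^{-1} · (x - mu):
  Sigma^{-1} · (x - mu) = (0.2963, -0.1605).
  (x - mu)^T · [Sigma^{-1} · (x - mu)] = (1)·(0.2963) + (-2)·(-0.1605) = 0.6173.

Step 4 — take square root: d = √(0.6173) ≈ 0.7857.

d(x, mu) = √(0.6173) ≈ 0.7857


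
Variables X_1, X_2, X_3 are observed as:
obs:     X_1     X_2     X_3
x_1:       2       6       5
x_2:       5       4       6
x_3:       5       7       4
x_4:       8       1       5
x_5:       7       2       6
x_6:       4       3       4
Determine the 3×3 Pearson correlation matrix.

Step 1 — column means:
  mean(X_1) = (2 + 5 + 5 + 8 + 7 + 4) / 6 = 31/6 = 5.1667
  mean(X_2) = (6 + 4 + 7 + 1 + 2 + 3) / 6 = 23/6 = 3.8333
  mean(X_3) = (5 + 6 + 4 + 5 + 6 + 4) / 6 = 30/6 = 5

Step 2 — sample variances and covariances s[i,j] = (1/(n-1)) · Σ_k (x_{k,i} - mean_i) · (x_{k,j} - mean_j), with n-1 = 5:
  s[X_1,X_1] = ((-3.1667)·(-3.1667) + (-0.1667)·(-0.1667) + (-0.1667)·(-0.1667) + (2.8333)·(2.8333) + (1.8333)·(1.8333) + (-1.1667)·(-1.1667)) / 5 = 22.8333/5 = 4.5667
  s[X_1,X_2] = ((-3.1667)·(2.1667) + (-0.1667)·(0.1667) + (-0.1667)·(3.1667) + (2.8333)·(-2.8333) + (1.8333)·(-1.8333) + (-1.1667)·(-0.8333)) / 5 = -17.8333/5 = -3.5667
  s[X_1,X_3] = ((-3.1667)·(0) + (-0.1667)·(1) + (-0.1667)·(-1) + (2.8333)·(0) + (1.8333)·(1) + (-1.1667)·(-1)) / 5 = 3/5 = 0.6
  s[X_2,X_2] = ((2.1667)·(2.1667) + (0.1667)·(0.1667) + (3.1667)·(3.1667) + (-2.8333)·(-2.8333) + (-1.8333)·(-1.8333) + (-0.8333)·(-0.8333)) / 5 = 26.8333/5 = 5.3667
  s[X_2,X_3] = ((2.1667)·(0) + (0.1667)·(1) + (3.1667)·(-1) + (-2.8333)·(0) + (-1.8333)·(1) + (-0.8333)·(-1)) / 5 = -4/5 = -0.8
  s[X_3,X_3] = ((0)·(0) + (1)·(1) + (-1)·(-1) + (0)·(0) + (1)·(1) + (-1)·(-1)) / 5 = 4/5 = 0.8
  Sample standard deviations s_i = √(s[i,i]):
  s(X_1) = √(4.5667) = 2.137
  s(X_2) = √(5.3667) = 2.3166
  s(X_3) = √(0.8) = 0.8944

Step 3 — r_{ij} = s_{ij} / (s_i · s_j):
  r[X_1,X_1] = 1 (diagonal).
  r[X_1,X_2] = -3.5667 / (2.137 · 2.3166) = -3.5667 / 4.9505 = -0.7205
  r[X_1,X_3] = 0.6 / (2.137 · 0.8944) = 0.6 / 1.9114 = 0.3139
  r[X_2,X_2] = 1 (diagonal).
  r[X_2,X_3] = -0.8 / (2.3166 · 0.8944) = -0.8 / 2.072 = -0.3861
  r[X_3,X_3] = 1 (diagonal).

R is symmetric with unit diagonal. Assembling:

R = [[1, -0.7205, 0.3139],
 [-0.7205, 1, -0.3861],
 [0.3139, -0.3861, 1]]


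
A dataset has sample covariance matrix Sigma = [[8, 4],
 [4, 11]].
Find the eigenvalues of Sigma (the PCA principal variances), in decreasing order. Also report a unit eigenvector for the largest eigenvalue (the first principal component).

Step 1 — characteristic polynomial of 2×2 Sigma:
  det(Sigma - λI) = λ² - trace · λ + det = 0.
  trace = 8 + 11 = 19, det = 8·11 - (4)² = 72.
Step 2 — discriminant:
  Δ = trace² - 4·det = 361 - 288 = 73.
Step 3 — eigenvalues:
  λ = (trace ± √Δ)/2 = (19 ± 8.544)/2,
  λ_1 = 13.772,  λ_2 = 5.228.

Step 4 — unit eigenvector for λ_1: solve (Sigma - λ_1 I)v = 0. First row:
  (8 - 13.772)·v_x + (4)·v_y = 0, i.e. (-5.772)·v_x + (4)·v_y = 0,
  so v ∝ (b, λ_1 - a) = (4, 5.772) = u.
  ||u|| = √((4)² + (5.772)²) = √(49.316) ≈ 7.0225,
  v_1 = u/||u|| ≈ (0.5696, 0.8219) (||v_1|| = 1).

λ_1 = 13.772,  λ_2 = 5.228;  v_1 ≈ (0.5696, 0.8219)


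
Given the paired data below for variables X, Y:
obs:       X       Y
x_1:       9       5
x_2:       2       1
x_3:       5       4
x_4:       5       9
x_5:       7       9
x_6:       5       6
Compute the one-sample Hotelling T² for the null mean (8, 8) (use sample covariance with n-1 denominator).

Step 1 — sample mean vector:
  mean(X) = (9 + 2 + 5 + 5 + 7 + 5) / 6 = 33/6 = 5.5
  mean(Y) = (5 + 1 + 4 + 9 + 9 + 6) / 6 = 34/6 = 5.6667
  x̄ = (5.5, 5.6667),  deviation x̄ - mu_0 = (5.5, 5.6667) - (8, 8) = (-2.5, -2.3333).

Step 2 — sample covariance matrix, S[i,j] = (1/(n-1)) · Σ_k (x_{k,i} - mean_i) · (x_{k,j} - mean_j), divisor n-1 = 5:
  S[X,X] = ((3.5)·(3.5) + (-3.5)·(-3.5) + (-0.5)·(-0.5) + (-0.5)·(-0.5) + (1.5)·(1.5) + (-0.5)·(-0.5)) / 5 = 27.5/5 = 5.5
  S[X,Y] = ((3.5)·(-0.6667) + (-3.5)·(-4.6667) + (-0.5)·(-1.6667) + (-0.5)·(3.3333) + (1.5)·(3.3333) + (-0.5)·(0.3333)) / 5 = 18/5 = 3.6
  S[Y,Y] = ((-0.6667)·(-0.6667) + (-4.6667)·(-4.6667) + (-1.6667)·(-1.6667) + (3.3333)·(3.3333) + (3.3333)·(3.3333) + (0.3333)·(0.3333)) / 5 = 47.3333/5 = 9.4667
  S = [[5.5, 3.6],
 [3.6, 9.4667]].

Step 3 — invert S. det(S) = 5.5·9.4667 - (3.6)² = 39.1067.
  S^{-1} = (1/det) · [[d, -b], [-b, a]] = [[0.2421, -0.0921],
 [-0.0921, 0.1406]].

Step 4 — quadratic form (x̄ - mu_0)^T · S^{-1} · (x̄ - mu_0):
  S^{-1} · (x̄ - mu_0) = (-0.3904, -0.098),
  (x̄ - mu_0)^T · [...] = (-2.5)·(-0.3904) + (-2.3333)·(-0.098) = 1.2047.

Step 5 — scale by n: T² = 6 · 1.2047 = 7.2281.

T² ≈ 7.2281


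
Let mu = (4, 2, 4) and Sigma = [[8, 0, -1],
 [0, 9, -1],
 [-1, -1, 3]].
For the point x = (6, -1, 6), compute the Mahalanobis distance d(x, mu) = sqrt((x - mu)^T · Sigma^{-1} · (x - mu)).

Step 1 — centre the observation: (x - mu) = (2, -3, 2).

Step 2 — invert Sigma (cofactor / det for 3×3, or solve directly):
  Sigma^{-1} = [[0.1307, 0.005, 0.0452],
 [0.005, 0.1156, 0.0402],
 [0.0452, 0.0402, 0.3618]].

Step 3 — form the quadratic (x - mu)^T · Sigma^{-1} · (x - mu):
  Sigma^{-1} · (x - mu) = (0.3367, -0.2563, 0.6935).
  (x - mu)^T · [Sigma^{-1} · (x - mu)] = (2)·(0.3367) + (-3)·(-0.2563) + (2)·(0.6935) = 2.8291.

Step 4 — take square root: d = √(2.8291) ≈ 1.682.

d(x, mu) = √(2.8291) ≈ 1.682


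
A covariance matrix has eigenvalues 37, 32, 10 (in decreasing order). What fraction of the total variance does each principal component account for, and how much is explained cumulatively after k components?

Step 1 — total variance = trace(Sigma) = Σ λ_i = 37 + 32 + 10 = 79.

Step 2 — fraction explained by component i = λ_i / Σ λ:
  PC1: 37/79 = 0.4684
  PC2: 32/79 = 0.4051
  PC3: 10/79 = 0.1266

Step 3 — cumulative fraction after k components = (λ_1 + ... + λ_k) / Σ λ:
  k = 1: 37/79 = 0.4684
  k = 2: (37 + 32)/79 = 69/79 = 0.8734
  k = 3: (37 + 32 + 10)/79 = 79/79 = 1

Summary (fraction, with percent):

explained: PC1 0.4684 (46.84%), PC2 0.4051 (40.51%), PC3 0.1266 (12.66%);  cumulative: 0.4684, 0.8734, 1


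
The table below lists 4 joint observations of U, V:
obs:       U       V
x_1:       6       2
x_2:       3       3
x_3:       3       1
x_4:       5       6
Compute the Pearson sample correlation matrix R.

Step 1 — column means:
  mean(U) = (6 + 3 + 3 + 5) / 4 = 17/4 = 4.25
  mean(V) = (2 + 3 + 1 + 6) / 4 = 12/4 = 3

Step 2 — sample variances and covariances s[i,j] = (1/(n-1)) · Σ_k (x_{k,i} - mean_i) · (x_{k,j} - mean_j), with n-1 = 3:
  s[U,U] = ((1.75)·(1.75) + (-1.25)·(-1.25) + (-1.25)·(-1.25) + (0.75)·(0.75)) / 3 = 6.75/3 = 2.25
  s[U,V] = ((1.75)·(-1) + (-1.25)·(0) + (-1.25)·(-2) + (0.75)·(3)) / 3 = 3/3 = 1
  s[V,V] = ((-1)·(-1) + (0)·(0) + (-2)·(-2) + (3)·(3)) / 3 = 14/3 = 4.6667
  Sample standard deviations s_i = √(s[i,i]):
  s(U) = √(2.25) = 1.5
  s(V) = √(4.6667) = 2.1602

Step 3 — r_{ij} = s_{ij} / (s_i · s_j):
  r[U,U] = 1 (diagonal).
  r[U,V] = 1 / (1.5 · 2.1602) = 1 / 3.2404 = 0.3086
  r[V,V] = 1 (diagonal).

R is symmetric with unit diagonal. Assembling:

R = [[1, 0.3086],
 [0.3086, 1]]


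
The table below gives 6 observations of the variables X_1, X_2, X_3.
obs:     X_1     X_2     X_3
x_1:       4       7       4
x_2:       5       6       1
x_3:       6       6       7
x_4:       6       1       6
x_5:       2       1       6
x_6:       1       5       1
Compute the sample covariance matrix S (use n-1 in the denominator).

Step 1 — column means:
  mean(X_1) = (4 + 5 + 6 + 6 + 2 + 1) / 6 = 24/6 = 4
  mean(X_2) = (7 + 6 + 6 + 1 + 1 + 5) / 6 = 26/6 = 4.3333
  mean(X_3) = (4 + 1 + 7 + 6 + 6 + 1) / 6 = 25/6 = 4.1667

Step 2 — sample covariance S[i,j] = (1/(n-1)) · Σ_k (x_{k,i} - mean_i) · (x_{k,j} - mean_j), with n-1 = 5.
  S[X_1,X_1] = ((0)·(0) + (1)·(1) + (2)·(2) + (2)·(2) + (-2)·(-2) + (-3)·(-3)) / 5 = 22/5 = 4.4
  S[X_1,X_2] = ((0)·(2.6667) + (1)·(1.6667) + (2)·(1.6667) + (2)·(-3.3333) + (-2)·(-3.3333) + (-3)·(0.6667)) / 5 = 3/5 = 0.6
  S[X_1,X_3] = ((0)·(-0.1667) + (1)·(-3.1667) + (2)·(2.8333) + (2)·(1.8333) + (-2)·(1.8333) + (-3)·(-3.1667)) / 5 = 12/5 = 2.4
  S[X_2,X_2] = ((2.6667)·(2.6667) + (1.6667)·(1.6667) + (1.6667)·(1.6667) + (-3.3333)·(-3.3333) + (-3.3333)·(-3.3333) + (0.6667)·(0.6667)) / 5 = 35.3333/5 = 7.0667
  S[X_2,X_3] = ((2.6667)·(-0.1667) + (1.6667)·(-3.1667) + (1.6667)·(2.8333) + (-3.3333)·(1.8333) + (-3.3333)·(1.8333) + (0.6667)·(-3.1667)) / 5 = -15.3333/5 = -3.0667
  S[X_3,X_3] = ((-0.1667)·(-0.1667) + (-3.1667)·(-3.1667) + (2.8333)·(2.8333) + (1.8333)·(1.8333) + (1.8333)·(1.8333) + (-3.1667)·(-3.1667)) / 5 = 34.8333/5 = 6.9667

S is symmetric (S[j,i] = S[i,j]). Assembling:

S = [[4.4, 0.6, 2.4],
 [0.6, 7.0667, -3.0667],
 [2.4, -3.0667, 6.9667]]


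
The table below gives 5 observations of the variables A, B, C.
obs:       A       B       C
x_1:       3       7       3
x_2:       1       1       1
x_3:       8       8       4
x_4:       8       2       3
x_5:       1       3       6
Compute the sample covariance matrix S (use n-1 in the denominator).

Step 1 — column means:
  mean(A) = (3 + 1 + 8 + 8 + 1) / 5 = 21/5 = 4.2
  mean(B) = (7 + 1 + 8 + 2 + 3) / 5 = 21/5 = 4.2
  mean(C) = (3 + 1 + 4 + 3 + 6) / 5 = 17/5 = 3.4

Step 2 — sample covariance S[i,j] = (1/(n-1)) · Σ_k (x_{k,i} - mean_i) · (x_{k,j} - mean_j), with n-1 = 4.
  S[A,A] = ((-1.2)·(-1.2) + (-3.2)·(-3.2) + (3.8)·(3.8) + (3.8)·(3.8) + (-3.2)·(-3.2)) / 4 = 50.8/4 = 12.7
  S[A,B] = ((-1.2)·(2.8) + (-3.2)·(-3.2) + (3.8)·(3.8) + (3.8)·(-2.2) + (-3.2)·(-1.2)) / 4 = 16.8/4 = 4.2
  S[A,C] = ((-1.2)·(-0.4) + (-3.2)·(-2.4) + (3.8)·(0.6) + (3.8)·(-0.4) + (-3.2)·(2.6)) / 4 = 0.6/4 = 0.15
  S[B,B] = ((2.8)·(2.8) + (-3.2)·(-3.2) + (3.8)·(3.8) + (-2.2)·(-2.2) + (-1.2)·(-1.2)) / 4 = 38.8/4 = 9.7
  S[B,C] = ((2.8)·(-0.4) + (-3.2)·(-2.4) + (3.8)·(0.6) + (-2.2)·(-0.4) + (-1.2)·(2.6)) / 4 = 6.6/4 = 1.65
  S[C,C] = ((-0.4)·(-0.4) + (-2.4)·(-2.4) + (0.6)·(0.6) + (-0.4)·(-0.4) + (2.6)·(2.6)) / 4 = 13.2/4 = 3.3

S is symmetric (S[j,i] = S[i,j]). Assembling:

S = [[12.7, 4.2, 0.15],
 [4.2, 9.7, 1.65],
 [0.15, 1.65, 3.3]]


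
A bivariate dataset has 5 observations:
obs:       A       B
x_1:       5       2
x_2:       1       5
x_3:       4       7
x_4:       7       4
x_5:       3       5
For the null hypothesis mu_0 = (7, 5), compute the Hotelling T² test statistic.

Step 1 — sample mean vector:
  mean(A) = (5 + 1 + 4 + 7 + 3) / 5 = 20/5 = 4
  mean(B) = (2 + 5 + 7 + 4 + 5) / 5 = 23/5 = 4.6
  x̄ = (4, 4.6),  deviation x̄ - mu_0 = (4, 4.6) - (7, 5) = (-3, -0.4).

Step 2 — sample covariance matrix, S[i,j] = (1/(n-1)) · Σ_k (x_{k,i} - mean_i) · (x_{k,j} - mean_j), divisor n-1 = 4:
  S[A,A] = ((1)·(1) + (-3)·(-3) + (0)·(0) + (3)·(3) + (-1)·(-1)) / 4 = 20/4 = 5
  S[A,B] = ((1)·(-2.6) + (-3)·(0.4) + (0)·(2.4) + (3)·(-0.6) + (-1)·(0.4)) / 4 = -6/4 = -1.5
  S[B,B] = ((-2.6)·(-2.6) + (0.4)·(0.4) + (2.4)·(2.4) + (-0.6)·(-0.6) + (0.4)·(0.4)) / 4 = 13.2/4 = 3.3
  S = [[5, -1.5],
 [-1.5, 3.3]].

Step 3 — invert S. det(S) = 5·3.3 - (-1.5)² = 14.25.
  S^{-1} = (1/det) · [[d, -b], [-b, a]] = [[0.2316, 0.1053],
 [0.1053, 0.3509]].

Step 4 — quadratic form (x̄ - mu_0)^T · S^{-1} · (x̄ - mu_0):
  S^{-1} · (x̄ - mu_0) = (-0.7368, -0.4561),
  (x̄ - mu_0)^T · [...] = (-3)·(-0.7368) + (-0.4)·(-0.4561) = 2.393.

Step 5 — scale by n: T² = 5 · 2.393 = 11.9649.

T² ≈ 11.9649


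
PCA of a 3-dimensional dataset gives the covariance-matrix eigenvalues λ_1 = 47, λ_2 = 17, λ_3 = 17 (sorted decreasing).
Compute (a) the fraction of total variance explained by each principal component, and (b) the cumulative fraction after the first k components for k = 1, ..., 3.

Step 1 — total variance = trace(Sigma) = Σ λ_i = 47 + 17 + 17 = 81.

Step 2 — fraction explained by component i = λ_i / Σ λ:
  PC1: 47/81 = 0.5802
  PC2: 17/81 = 0.2099
  PC3: 17/81 = 0.2099

Step 3 — cumulative fraction after k components = (λ_1 + ... + λ_k) / Σ λ:
  k = 1: 47/81 = 0.5802
  k = 2: (47 + 17)/81 = 64/81 = 0.7901
  k = 3: (47 + 17 + 17)/81 = 81/81 = 1

Summary (fraction, with percent):

explained: PC1 0.5802 (58.02%), PC2 0.2099 (20.99%), PC3 0.2099 (20.99%);  cumulative: 0.5802, 0.7901, 1


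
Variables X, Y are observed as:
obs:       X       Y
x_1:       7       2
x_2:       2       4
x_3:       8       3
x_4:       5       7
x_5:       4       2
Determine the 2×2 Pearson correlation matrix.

Step 1 — column means:
  mean(X) = (7 + 2 + 8 + 5 + 4) / 5 = 26/5 = 5.2
  mean(Y) = (2 + 4 + 3 + 7 + 2) / 5 = 18/5 = 3.6

Step 2 — sample variances and covariances s[i,j] = (1/(n-1)) · Σ_k (x_{k,i} - mean_i) · (x_{k,j} - mean_j), with n-1 = 4:
  s[X,X] = ((1.8)·(1.8) + (-3.2)·(-3.2) + (2.8)·(2.8) + (-0.2)·(-0.2) + (-1.2)·(-1.2)) / 4 = 22.8/4 = 5.7
  s[X,Y] = ((1.8)·(-1.6) + (-3.2)·(0.4) + (2.8)·(-0.6) + (-0.2)·(3.4) + (-1.2)·(-1.6)) / 4 = -4.6/4 = -1.15
  s[Y,Y] = ((-1.6)·(-1.6) + (0.4)·(0.4) + (-0.6)·(-0.6) + (3.4)·(3.4) + (-1.6)·(-1.6)) / 4 = 17.2/4 = 4.3
  Sample standard deviations s_i = √(s[i,i]):
  s(X) = √(5.7) = 2.3875
  s(Y) = √(4.3) = 2.0736

Step 3 — r_{ij} = s_{ij} / (s_i · s_j):
  r[X,X] = 1 (diagonal).
  r[X,Y] = -1.15 / (2.3875 · 2.0736) = -1.15 / 4.9508 = -0.2323
  r[Y,Y] = 1 (diagonal).

R is symmetric with unit diagonal. Assembling:

R = [[1, -0.2323],
 [-0.2323, 1]]


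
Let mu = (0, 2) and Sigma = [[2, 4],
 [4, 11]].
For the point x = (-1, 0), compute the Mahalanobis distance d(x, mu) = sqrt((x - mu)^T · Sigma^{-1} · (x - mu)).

Step 1 — centre the observation: (x - mu) = (-1, -2).

Step 2 — invert Sigma. det(Sigma) = 2·11 - (4)² = 6.
  Sigma^{-1} = (1/det) · [[d, -b], [-b, a]] = [[1.8333, -0.6667],
 [-0.6667, 0.3333]].

Step 3 — form the quadratic (x - mu)^T · Sigma^{-1} · (x - mu):
  Sigma^{-1} · (x - mu) = (-0.5, 0).
  (x - mu)^T · [Sigma^{-1} · (x - mu)] = (-1)·(-0.5) + (-2)·(0) = 0.5.

Step 4 — take square root: d = √(0.5) ≈ 0.7071.

d(x, mu) = √(0.5) ≈ 0.7071


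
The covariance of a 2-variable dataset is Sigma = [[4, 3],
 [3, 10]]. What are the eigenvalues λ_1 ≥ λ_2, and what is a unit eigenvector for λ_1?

Step 1 — characteristic polynomial of 2×2 Sigma:
  det(Sigma - λI) = λ² - trace · λ + det = 0.
  trace = 4 + 10 = 14, det = 4·10 - (3)² = 31.
Step 2 — discriminant:
  Δ = trace² - 4·det = 196 - 124 = 72.
Step 3 — eigenvalues:
  λ = (trace ± √Δ)/2 = (14 ± 8.4853)/2,
  λ_1 = 11.2426,  λ_2 = 2.7574.

Step 4 — unit eigenvector for λ_1: solve (Sigma - λ_1 I)v = 0. First row:
  (4 - 11.2426)·v_x + (3)·v_y = 0, i.e. (-7.2426)·v_x + (3)·v_y = 0,
  so v ∝ (b, λ_1 - a) = (3, 7.2426) = u.
  ||u|| = √((3)² + (7.2426)²) = √(61.4558) ≈ 7.8394,
  v_1 = u/||u|| ≈ (0.3827, 0.9239) (||v_1|| = 1).

λ_1 = 11.2426,  λ_2 = 2.7574;  v_1 ≈ (0.3827, 0.9239)


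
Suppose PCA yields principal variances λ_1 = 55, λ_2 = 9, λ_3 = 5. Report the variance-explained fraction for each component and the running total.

Step 1 — total variance = trace(Sigma) = Σ λ_i = 55 + 9 + 5 = 69.

Step 2 — fraction explained by component i = λ_i / Σ λ:
  PC1: 55/69 = 0.7971
  PC2: 9/69 = 0.1304
  PC3: 5/69 = 0.0725

Step 3 — cumulative fraction after k components = (λ_1 + ... + λ_k) / Σ λ:
  k = 1: 55/69 = 0.7971
  k = 2: (55 + 9)/69 = 64/69 = 0.9275
  k = 3: (55 + 9 + 5)/69 = 69/69 = 1

Summary (fraction, with percent):

explained: PC1 0.7971 (79.71%), PC2 0.1304 (13.04%), PC3 0.0725 (7.25%);  cumulative: 0.7971, 0.9275, 1


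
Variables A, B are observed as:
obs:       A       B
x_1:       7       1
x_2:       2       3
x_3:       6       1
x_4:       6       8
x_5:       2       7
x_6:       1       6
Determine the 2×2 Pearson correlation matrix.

Step 1 — column means:
  mean(A) = (7 + 2 + 6 + 6 + 2 + 1) / 6 = 24/6 = 4
  mean(B) = (1 + 3 + 1 + 8 + 7 + 6) / 6 = 26/6 = 4.3333

Step 2 — sample variances and covariances s[i,j] = (1/(n-1)) · Σ_k (x_{k,i} - mean_i) · (x_{k,j} - mean_j), with n-1 = 5:
  s[A,A] = ((3)·(3) + (-2)·(-2) + (2)·(2) + (2)·(2) + (-2)·(-2) + (-3)·(-3)) / 5 = 34/5 = 6.8
  s[A,B] = ((3)·(-3.3333) + (-2)·(-1.3333) + (2)·(-3.3333) + (2)·(3.6667) + (-2)·(2.6667) + (-3)·(1.6667)) / 5 = -17/5 = -3.4
  s[B,B] = ((-3.3333)·(-3.3333) + (-1.3333)·(-1.3333) + (-3.3333)·(-3.3333) + (3.6667)·(3.6667) + (2.6667)·(2.6667) + (1.6667)·(1.6667)) / 5 = 47.3333/5 = 9.4667
  Sample standard deviations s_i = √(s[i,i]):
  s(A) = √(6.8) = 2.6077
  s(B) = √(9.4667) = 3.0768

Step 3 — r_{ij} = s_{ij} / (s_i · s_j):
  r[A,A] = 1 (diagonal).
  r[A,B] = -3.4 / (2.6077 · 3.0768) = -3.4 / 8.0233 = -0.4238
  r[B,B] = 1 (diagonal).

R is symmetric with unit diagonal. Assembling:

R = [[1, -0.4238],
 [-0.4238, 1]]
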